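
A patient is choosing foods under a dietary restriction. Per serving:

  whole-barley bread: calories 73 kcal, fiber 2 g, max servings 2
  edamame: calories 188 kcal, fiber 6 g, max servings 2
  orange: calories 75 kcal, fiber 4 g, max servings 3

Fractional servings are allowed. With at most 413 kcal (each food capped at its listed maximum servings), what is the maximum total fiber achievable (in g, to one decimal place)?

Fiber per kcal: orange 0.05333, edamame 0.03191, whole-barley bread 0.0274.
Take 3 servings of orange: uses 225 kcal, +12.0 g fiber (running total 12.0 g).
Take 1 serving of edamame: uses 188 kcal, +6.0 g fiber (running total 18.0 g).
Filling greedily by fiber-per-kcal is optimal for one linear limit, giving 18.0 g.

18.0 g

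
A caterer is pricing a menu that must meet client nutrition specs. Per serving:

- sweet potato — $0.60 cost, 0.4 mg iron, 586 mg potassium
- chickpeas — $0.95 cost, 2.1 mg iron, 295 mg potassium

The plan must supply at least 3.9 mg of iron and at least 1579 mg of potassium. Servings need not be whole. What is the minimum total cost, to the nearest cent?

For a min-cost LP with two ≥-constraints, a basic feasible solution has at most two positive variables.
sweet potato only: max(3.9/0.4, 1579/586) = 9.75 servings → $5.85.
chickpeas only: max(3.9/2.1, 1579/295) = 5.353 servings → $5.08.
sweet potato + chickpeas with both tight: 1.946 servings and 1.486 servings → $2.58.
Cheapest feasible corner: $2.58.

$2.58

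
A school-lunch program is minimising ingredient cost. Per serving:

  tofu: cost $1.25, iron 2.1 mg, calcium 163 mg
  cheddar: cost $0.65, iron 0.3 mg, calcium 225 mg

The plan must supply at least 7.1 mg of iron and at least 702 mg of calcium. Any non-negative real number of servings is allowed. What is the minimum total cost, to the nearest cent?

$4.58

Two binding constraints pin down two serving amounts, so the optimal mix uses at most two foods. The candidates are each food alone (scaled to the tighter of iron/calcium) and each pair with both constraints tight.
tofu only: max(7.1/2.1, 702/163) = 4.307 servings → $5.38.
cheddar only: max(7.1/0.3, 702/225) = 23.67 servings → $15.38.
tofu + cheddar with both tight: 3.274 servings and 0.7481 servings → $4.58.
So the least-cost plan costs $4.58.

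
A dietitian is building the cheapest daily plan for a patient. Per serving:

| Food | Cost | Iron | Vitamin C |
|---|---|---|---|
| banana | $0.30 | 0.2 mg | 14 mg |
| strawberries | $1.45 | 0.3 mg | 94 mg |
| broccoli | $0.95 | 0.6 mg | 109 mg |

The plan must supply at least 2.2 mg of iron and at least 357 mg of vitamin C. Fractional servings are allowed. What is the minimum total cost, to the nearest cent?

$3.45

Minimising a linear cost over {iron ≥ 2.2, vitamin C ≥ 357, servings ≥ 0} — the optimum is at a vertex, using one or two foods.
banana only: max(2.2/0.2, 357/14) = 25.5 servings → $7.65.
strawberries only: max(2.2/0.3, 357/94) = 7.333 servings → $10.63.
broccoli only: max(2.2/0.6, 357/109) = 3.667 servings → $3.48.
banana + strawberries with both tight: 6.829 servings and 2.781 servings → $6.08.
banana + broccoli with both tight: 1.91 servings and 3.03 servings → $3.45.
strawberries + broccoli: the both-tight solution has a negative serving — not a feasible corner.
Cheapest feasible corner: $3.45.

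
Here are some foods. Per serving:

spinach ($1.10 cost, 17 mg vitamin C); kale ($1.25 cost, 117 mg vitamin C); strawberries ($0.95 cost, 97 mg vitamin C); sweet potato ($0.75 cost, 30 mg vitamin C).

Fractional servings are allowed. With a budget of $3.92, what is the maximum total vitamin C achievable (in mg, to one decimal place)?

400.3 mg

Vitamin C per dollar: strawberries 102.1, kale 93.6, sweet potato 40, spinach 15.45.
With no serving limits, spend the whole cost allowance on strawberries: $3.92 / $0.95 × 97 mg = 400.3 mg.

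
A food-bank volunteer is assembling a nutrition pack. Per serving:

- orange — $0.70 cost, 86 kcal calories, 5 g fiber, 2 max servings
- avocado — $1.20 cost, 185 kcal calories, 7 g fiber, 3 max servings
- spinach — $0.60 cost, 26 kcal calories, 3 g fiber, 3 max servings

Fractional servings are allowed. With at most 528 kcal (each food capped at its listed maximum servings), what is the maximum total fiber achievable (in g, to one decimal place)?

Fiber per kcal: spinach 0.1154, orange 0.05814, avocado 0.03784.
Take 3 servings of spinach: uses 78 kcal, +9.0 g fiber (running total 9.0 g).
Take 2 servings of orange: uses 172 kcal, +10.0 g fiber (running total 19.0 g).
Take 1.503 servings of avocado: uses 278 kcal, +10.5 g fiber (running total 29.5 g).
Greedy by best ratio exhausts the calories allowance optimally: 29.5 g.

29.5 g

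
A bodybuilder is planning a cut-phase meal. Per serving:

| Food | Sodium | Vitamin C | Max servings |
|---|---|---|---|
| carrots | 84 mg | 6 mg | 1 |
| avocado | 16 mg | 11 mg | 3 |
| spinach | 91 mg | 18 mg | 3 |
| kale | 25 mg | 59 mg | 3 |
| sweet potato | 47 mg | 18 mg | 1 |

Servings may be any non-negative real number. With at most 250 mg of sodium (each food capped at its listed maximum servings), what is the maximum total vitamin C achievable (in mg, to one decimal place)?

243.8 mg

Vitamin C per mg sodium: kale 2.36, avocado 0.6875, sweet potato 0.383, spinach 0.1978, carrots 0.07143.
Take 3 servings of kale: uses 75 mg sodium, +177.0 mg vitamin C (running total 177.0 mg).
Take 3 servings of avocado: uses 48 mg sodium, +33.0 mg vitamin C (running total 210.0 mg).
Take 1 serving of sweet potato: uses 47 mg sodium, +18.0 mg vitamin C (running total 228.0 mg).
Take 0.8791 servings of spinach: uses 80 mg sodium, +15.8 mg vitamin C (running total 243.8 mg).
Greedy by best ratio exhausts the sodium allowance optimally: 243.8 mg.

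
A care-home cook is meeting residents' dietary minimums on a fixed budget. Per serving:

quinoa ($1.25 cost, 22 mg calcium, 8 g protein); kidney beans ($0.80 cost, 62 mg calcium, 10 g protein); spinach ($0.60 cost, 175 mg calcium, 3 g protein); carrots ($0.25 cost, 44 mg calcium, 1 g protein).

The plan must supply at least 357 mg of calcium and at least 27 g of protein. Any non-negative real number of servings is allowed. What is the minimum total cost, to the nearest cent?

At the optimum either one food covers both requirements or two foods hit both targets exactly; no other combination can be cheaper.
quinoa only: max(357/22, 27/8) = 16.23 servings → $20.28.
kidney beans only: max(357/62, 27/10) = 5.758 servings → $4.61.
spinach only: max(357/175, 27/3) = 9 servings → $5.40.
carrots only: max(357/44, 27/1) = 27 servings → $6.75.
quinoa + kidney beans: the both-tight solution has a negative serving — not a feasible corner.
quinoa + spinach with both tight: 2.739 servings and 1.696 servings → $4.44.
quinoa + carrots with both tight: 2.518 servings and 6.855 servings → $4.86.
kidney beans + spinach with both tight: 2.336 servings and 1.212 servings → $2.60.
kidney beans + carrots with both tight: 2.198 servings and 5.016 servings → $3.01.
spinach + carrots with both targets exact would need a negative amount; discard.
Cheapest feasible corner: $2.60.

$2.60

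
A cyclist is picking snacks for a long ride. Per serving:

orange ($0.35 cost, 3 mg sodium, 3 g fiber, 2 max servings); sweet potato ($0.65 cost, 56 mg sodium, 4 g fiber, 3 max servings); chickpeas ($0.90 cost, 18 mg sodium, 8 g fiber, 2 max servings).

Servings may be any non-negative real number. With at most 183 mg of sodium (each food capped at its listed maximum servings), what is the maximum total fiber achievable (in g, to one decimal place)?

Fiber per mg sodium: orange 1, chickpeas 0.4444, sweet potato 0.07143.
Take 2 servings of orange: uses 6 mg sodium, +6.0 g fiber (running total 6.0 g).
Take 2 servings of chickpeas: uses 36 mg sodium, +16.0 g fiber (running total 22.0 g).
Take 2.518 servings of sweet potato: uses 141 mg sodium, +10.1 g fiber (running total 32.1 g).
Greedy by best ratio exhausts the sodium allowance optimally: 32.1 g.

32.1 g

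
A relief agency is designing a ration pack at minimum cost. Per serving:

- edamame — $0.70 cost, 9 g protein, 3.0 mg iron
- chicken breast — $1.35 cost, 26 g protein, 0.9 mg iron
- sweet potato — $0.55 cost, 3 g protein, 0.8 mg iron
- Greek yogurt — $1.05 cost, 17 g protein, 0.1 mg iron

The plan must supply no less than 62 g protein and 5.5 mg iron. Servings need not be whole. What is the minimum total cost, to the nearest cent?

$3.51

At the optimum either one food covers both requirements or two foods hit both targets exactly; no other combination can be cheaper.
edamame only: max(62/9, 5.5/3.0) = 6.889 servings → $4.82.
chicken breast only: max(62/26, 5.5/0.9) = 6.111 servings → $8.25.
sweet potato only: max(62/3, 5.5/0.8) = 20.67 servings → $11.37.
Greek yogurt only: max(62/17, 5.5/0.1) = 55 servings → $57.75.
edamame + chicken breast with both tight: 1.247 servings and 1.953 servings → $3.51.
edamame + sweet potato with both targets exact would need a negative amount; discard.
edamame + Greek yogurt with both tight: 1.743 servings and 2.725 servings → $4.08.
chicken breast + sweet potato with both tight: 1.829 servings and 4.818 servings → $5.12.
chicken breast + Greek yogurt with both targets exact would need a negative amount; discard.
sweet potato + Greek yogurt with both tight: 6.564 servings and 2.489 servings → $6.22.
So the least-cost plan costs $3.51.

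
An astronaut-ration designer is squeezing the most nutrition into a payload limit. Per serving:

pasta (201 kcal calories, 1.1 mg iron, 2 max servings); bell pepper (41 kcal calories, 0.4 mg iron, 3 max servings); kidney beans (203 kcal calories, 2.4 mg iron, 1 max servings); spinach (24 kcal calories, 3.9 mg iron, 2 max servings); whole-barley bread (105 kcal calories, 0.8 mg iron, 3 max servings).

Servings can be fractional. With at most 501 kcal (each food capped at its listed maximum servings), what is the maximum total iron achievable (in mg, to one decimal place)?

12.4 mg

Iron per kcal: spinach 0.1625, kidney beans 0.01182, bell pepper 0.009756, whole-barley bread 0.007619, pasta 0.005473.
Take 2 servings of spinach: uses 48 kcal, +7.8 mg iron (running total 7.8 mg).
Take 1 serving of kidney beans: uses 203 kcal, +2.4 mg iron (running total 10.2 mg).
Take 3 servings of bell pepper: uses 123 kcal, +1.2 mg iron (running total 11.4 mg).
Take 1.21 servings of whole-barley bread: uses 127 kcal, +1.0 mg iron (running total 12.4 mg).
Greedy by best ratio exhausts the calories allowance optimally: 12.4 mg.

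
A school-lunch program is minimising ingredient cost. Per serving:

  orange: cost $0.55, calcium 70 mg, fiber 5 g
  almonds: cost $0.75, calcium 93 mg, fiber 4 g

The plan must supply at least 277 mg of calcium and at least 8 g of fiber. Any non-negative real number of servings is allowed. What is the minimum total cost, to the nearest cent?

$2.18

An LP optimum is at a vertex; with two nutrient constraints at most two foods are used. Check each candidate.
orange only: max(277/70, 8/5) = 3.957 servings → $2.18.
almonds only: max(277/93, 8/4) = 2.978 servings → $2.23.
orange + almonds: the both-tight solution has a negative serving — not a feasible corner.
Cheapest feasible corner: $2.18.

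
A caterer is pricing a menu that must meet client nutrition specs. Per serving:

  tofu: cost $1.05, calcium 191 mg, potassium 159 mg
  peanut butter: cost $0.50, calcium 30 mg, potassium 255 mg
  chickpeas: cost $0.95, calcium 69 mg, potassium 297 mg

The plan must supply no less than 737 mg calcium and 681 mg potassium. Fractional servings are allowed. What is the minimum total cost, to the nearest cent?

Check every corner: each single food scaled to meet both minima, and each pair solved so both constraints bind.
tofu only: max(737/191, 681/159) = 4.283 servings → $4.50.
peanut butter only: max(737/30, 681/255) = 24.57 servings → $12.28.
chickpeas only: max(737/69, 681/297) = 10.68 servings → $10.15.
tofu + peanut butter with both tight: 3.813 servings and 0.2933 servings → $4.15.
tofu + chickpeas with both tight: 3.757 servings and 0.2817 servings → $4.21.
peanut butter + chickpeas: the both-tight solution has a negative serving — not a feasible corner.
The minimum over all feasible corners is $4.15.

$4.15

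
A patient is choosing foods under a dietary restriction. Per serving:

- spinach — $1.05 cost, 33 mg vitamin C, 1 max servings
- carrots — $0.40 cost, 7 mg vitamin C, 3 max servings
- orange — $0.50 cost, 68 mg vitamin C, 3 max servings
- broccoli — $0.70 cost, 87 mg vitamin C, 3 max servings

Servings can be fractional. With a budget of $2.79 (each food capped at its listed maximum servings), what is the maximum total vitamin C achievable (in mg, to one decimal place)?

364.3 mg

Vitamin C per dollar: orange 136, broccoli 124.3, spinach 31.43, carrots 17.5.
Take 3 servings of orange: spends $1.50, +204.0 mg vitamin C (running total 204.0 mg).
Take 1.843 servings of broccoli: spends $1.29, +160.3 mg vitamin C (running total 364.3 mg).
Greedy by best ratio exhausts the cost allowance optimally: 364.3 mg.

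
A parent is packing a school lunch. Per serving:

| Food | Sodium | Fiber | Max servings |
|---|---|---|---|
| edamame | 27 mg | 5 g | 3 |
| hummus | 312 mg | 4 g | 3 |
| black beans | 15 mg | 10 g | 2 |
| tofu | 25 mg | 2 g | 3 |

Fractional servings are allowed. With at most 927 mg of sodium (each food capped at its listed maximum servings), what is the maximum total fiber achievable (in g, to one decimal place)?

50.5 g

Fiber per mg sodium: black beans 0.6667, edamame 0.1852, tofu 0.08, hummus 0.01282.
Take 2 servings of black beans: uses 30 mg sodium, +20.0 g fiber (running total 20.0 g).
Take 3 servings of edamame: uses 81 mg sodium, +15.0 g fiber (running total 35.0 g).
Take 3 servings of tofu: uses 75 mg sodium, +6.0 g fiber (running total 41.0 g).
Take 2.375 servings of hummus: uses 741 mg sodium, +9.5 g fiber (running total 50.5 g).
Filling greedily by fiber-per-mg sodium is optimal for one linear limit, giving 50.5 g.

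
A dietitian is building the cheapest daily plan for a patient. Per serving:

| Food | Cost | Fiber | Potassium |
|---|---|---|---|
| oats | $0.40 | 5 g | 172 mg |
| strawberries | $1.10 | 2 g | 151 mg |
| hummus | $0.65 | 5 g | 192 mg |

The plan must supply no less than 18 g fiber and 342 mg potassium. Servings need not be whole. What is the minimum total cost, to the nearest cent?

With two linear requirements the optimum uses one or two foods; enumerate the corners.
oats only: max(18/5, 342/172) = 3.6 servings → $1.44.
strawberries only: max(18/2, 342/151) = 9 servings → $9.90.
hummus only: max(18/5, 342/192) = 3.6 servings → $2.34.
oats + strawberries with both targets exact would need a negative amount; discard.
oats + hummus with both targets exact would need a negative amount; discard.
strawberries + hummus: intersection lies outside the first quadrant.
So the least-cost plan costs $1.44.

$1.44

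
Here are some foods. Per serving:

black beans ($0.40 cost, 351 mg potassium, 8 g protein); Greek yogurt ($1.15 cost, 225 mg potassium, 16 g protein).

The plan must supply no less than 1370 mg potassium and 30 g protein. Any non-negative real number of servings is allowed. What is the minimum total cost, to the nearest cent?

For a min-cost LP with two ≥-constraints, a basic feasible solution has at most two positive variables.
black beans only: max(1370/351, 30/8) = 3.903 servings → $1.56.
Greek yogurt only: max(1370/225, 30/16) = 6.089 servings → $7.00.
black beans + Greek yogurt with both targets exact would need a negative amount; discard.
The minimum over all feasible corners is $1.56.

$1.56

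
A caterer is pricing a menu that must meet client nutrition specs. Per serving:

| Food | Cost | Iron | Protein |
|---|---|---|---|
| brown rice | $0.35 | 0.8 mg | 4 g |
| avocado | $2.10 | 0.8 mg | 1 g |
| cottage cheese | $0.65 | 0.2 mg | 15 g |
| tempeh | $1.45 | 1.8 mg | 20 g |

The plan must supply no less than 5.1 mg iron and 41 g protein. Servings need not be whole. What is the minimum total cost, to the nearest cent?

brown rice only: max(5.1/0.8, 41/4) = 10.25 servings → $3.59.
avocado only: max(5.1/0.8, 41/1) = 41 servings → $86.10.
cottage cheese only: max(5.1/0.2, 41/15) = 25.5 servings → $16.57.
tempeh only: max(5.1/1.8, 41/20) = 2.833 servings → $4.11.
brown rice + avocado: intersection lies outside the first quadrant.
brown rice + cottage cheese with both tight: 6.098 servings and 1.107 servings → $2.85.
brown rice + tempeh with both tight: 3.205 servings and 1.409 servings → $3.16.
avocado + cottage cheese with both tight: 5.788 servings and 2.347 servings → $13.68.
avocado + tempeh with both tight: 1.986 servings and 1.951 servings → $7.00.
cottage cheese + tempeh with both targets exact would need a negative amount; discard.
So the least-cost plan costs $2.85.

$2.85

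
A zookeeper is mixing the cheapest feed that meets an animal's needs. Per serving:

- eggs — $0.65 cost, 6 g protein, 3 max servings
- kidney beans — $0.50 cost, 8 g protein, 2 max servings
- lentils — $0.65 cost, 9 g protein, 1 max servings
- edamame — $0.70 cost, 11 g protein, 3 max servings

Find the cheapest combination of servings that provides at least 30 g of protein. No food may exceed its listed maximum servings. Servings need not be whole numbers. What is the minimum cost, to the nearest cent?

Cost per g of protein: kidney beans $0.0625, edamame $0.0636, lentils $0.0722, eggs $0.1083.
Take 2 servings of kidney beans: +16.0 g protein for $1.00 (total $1.00, still need 14.0 g).
Take 1.273 servings of edamame: +14.0 g protein for $0.89 (total $1.89, still need 0.0 g).
Filling from the cheapest source first is optimal under one linear minimum: $1.89.

$1.89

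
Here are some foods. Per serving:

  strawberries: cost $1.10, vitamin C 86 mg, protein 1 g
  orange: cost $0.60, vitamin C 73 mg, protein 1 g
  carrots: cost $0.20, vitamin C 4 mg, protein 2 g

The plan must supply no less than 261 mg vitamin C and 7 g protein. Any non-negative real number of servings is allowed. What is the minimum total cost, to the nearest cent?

strawberries only: max(261/86, 7/1) = 7 servings → $7.70.
orange only: max(261/73, 7/1) = 7 servings → $4.20.
carrots only: max(261/4, 7/2) = 65.25 servings → $13.05.
strawberries + orange: the both-tight solution has a negative serving — not a feasible corner.
strawberries + carrots with both tight: 2.94 servings and 2.03 servings → $3.64.
orange + carrots with both tight: 3.479 servings and 1.761 servings → $2.44.
So the least-cost plan costs $2.44.

$2.44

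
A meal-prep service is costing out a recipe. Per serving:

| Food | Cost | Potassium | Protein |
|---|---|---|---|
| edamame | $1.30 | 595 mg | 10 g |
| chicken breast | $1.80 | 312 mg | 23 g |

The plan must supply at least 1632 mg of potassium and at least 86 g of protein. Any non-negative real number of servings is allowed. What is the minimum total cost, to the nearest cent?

This is a tiny linear program; its minimum lies at a vertex of the feasible set. List the vertices and price them.
edamame only: max(1632/595, 86/10) = 8.6 servings → $11.18.
chicken breast only: max(1632/312, 86/23) = 5.231 servings → $9.42.
edamame + chicken breast with both tight: 1.013 servings and 3.299 servings → $7.25.
The minimum over all feasible corners is $7.25.

$7.25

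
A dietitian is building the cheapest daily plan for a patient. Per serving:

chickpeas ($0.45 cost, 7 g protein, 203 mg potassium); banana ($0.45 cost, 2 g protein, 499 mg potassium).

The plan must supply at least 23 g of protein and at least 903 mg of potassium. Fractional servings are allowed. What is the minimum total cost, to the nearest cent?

$1.65

Two binding constraints pin down two serving amounts, so the optimal mix uses at most two foods. The candidates are each food alone (scaled to the tighter of protein/potassium) and each pair with both constraints tight.
chickpeas only: max(23/7, 903/203) = 4.448 servings → $2.00.
banana only: max(23/2, 903/499) = 11.5 servings → $5.17.
chickpeas + banana with both tight: 3.133 servings and 0.5351 servings → $1.65.
Cheapest feasible corner: $1.65.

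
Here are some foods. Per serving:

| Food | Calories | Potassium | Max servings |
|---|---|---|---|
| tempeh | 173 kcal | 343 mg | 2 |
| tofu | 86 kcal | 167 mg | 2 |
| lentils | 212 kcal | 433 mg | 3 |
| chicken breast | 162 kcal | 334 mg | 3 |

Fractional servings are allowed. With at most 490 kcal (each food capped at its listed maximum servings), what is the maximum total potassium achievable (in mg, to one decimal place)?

1010.2 mg

Potassium per kcal: chicken breast 2.062, lentils 2.042, tempeh 1.983, tofu 1.942.
Take 3 servings of chicken breast: uses 486 kcal, +1002.0 mg potassium (running total 1002.0 mg).
Take 0.01887 servings of lentils: uses 4 kcal, +8.2 mg potassium (running total 1010.2 mg).
Greedy by best ratio exhausts the calories allowance optimally: 1010.2 mg.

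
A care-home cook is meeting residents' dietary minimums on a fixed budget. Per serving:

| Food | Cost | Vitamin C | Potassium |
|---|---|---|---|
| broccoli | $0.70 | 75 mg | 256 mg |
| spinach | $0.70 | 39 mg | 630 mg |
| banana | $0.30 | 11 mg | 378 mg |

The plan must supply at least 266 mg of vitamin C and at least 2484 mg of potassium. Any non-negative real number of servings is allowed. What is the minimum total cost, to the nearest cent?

Two binding constraints pin down two serving amounts, so the optimal mix uses at most two foods. The candidates are each food alone (scaled to the tighter of vitamin C/potassium) and each pair with both constraints tight.
broccoli only: max(266/75, 2484/256) = 9.703 servings → $6.79.
spinach only: max(266/39, 2484/630) = 6.821 servings → $4.77.
banana only: max(266/11, 2484/378) = 24.18 servings → $7.25.
broccoli + spinach with both tight: 1.897 servings and 3.172 servings → $3.55.
broccoli + banana with both tight: 2.868 servings and 4.629 servings → $3.40.
spinach + banana with both targets exact would need a negative amount; discard.
The minimum over all feasible corners is $3.40.

$3.40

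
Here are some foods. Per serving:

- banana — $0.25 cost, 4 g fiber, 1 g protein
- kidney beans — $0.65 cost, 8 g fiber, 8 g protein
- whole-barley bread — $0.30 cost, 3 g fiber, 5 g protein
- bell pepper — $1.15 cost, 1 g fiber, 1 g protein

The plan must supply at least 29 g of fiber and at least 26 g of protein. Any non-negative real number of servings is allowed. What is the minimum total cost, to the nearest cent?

$2.28

The cheapest plan sits at a corner of the feasible region — with two constraints it uses at most two foods.
banana only: max(29/4, 26/1) = 26 servings → $6.50.
kidney beans only: max(29/8, 26/8) = 3.625 servings → $2.36.
whole-barley bread only: max(29/3, 26/5) = 9.667 servings → $2.90.
bell pepper only: max(29/1, 26/1) = 29 servings → $33.35.
banana + kidney beans with both tight: 1 serving and 3.125 servings → $2.28.
banana + whole-barley bread with both tight: 3.941 servings and 4.412 servings → $2.31.
banana + bell pepper with both tight: 1 serving and 25 servings → $29.00.
kidney beans + whole-barley bread with both targets exact would need a negative amount; discard.
kidney beans + bell pepper (both tight): parallel constraints — no distinct corner.
whole-barley bread + bell pepper with both targets exact would need a negative amount; discard.
So the least-cost plan costs $2.28.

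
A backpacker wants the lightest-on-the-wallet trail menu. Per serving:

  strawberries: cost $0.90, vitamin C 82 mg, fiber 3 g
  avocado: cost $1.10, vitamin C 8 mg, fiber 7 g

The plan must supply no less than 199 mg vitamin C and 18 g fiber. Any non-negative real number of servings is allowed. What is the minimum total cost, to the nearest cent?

strawberries only: max(199/82, 18/3) = 6 servings → $5.40.
avocado only: max(199/8, 18/7) = 24.88 servings → $27.36.
strawberries + avocado with both tight: 2.271 servings and 1.598 servings → $3.80.
The minimum over all feasible corners is $3.80.

$3.80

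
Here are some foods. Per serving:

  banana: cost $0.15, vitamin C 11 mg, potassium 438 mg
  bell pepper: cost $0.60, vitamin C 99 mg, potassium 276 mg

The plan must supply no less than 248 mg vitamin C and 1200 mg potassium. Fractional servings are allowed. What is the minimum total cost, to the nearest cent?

Check every corner: each single food scaled to meet both minima, and each pair solved so both constraints bind.
banana only: max(248/11, 1200/438) = 22.55 servings → $3.38.
bell pepper only: max(248/99, 1200/276) = 4.348 servings → $2.61.
banana + bell pepper with both tight: 1.249 servings and 2.366 servings → $1.61.
So the least-cost plan costs $1.61.

$1.61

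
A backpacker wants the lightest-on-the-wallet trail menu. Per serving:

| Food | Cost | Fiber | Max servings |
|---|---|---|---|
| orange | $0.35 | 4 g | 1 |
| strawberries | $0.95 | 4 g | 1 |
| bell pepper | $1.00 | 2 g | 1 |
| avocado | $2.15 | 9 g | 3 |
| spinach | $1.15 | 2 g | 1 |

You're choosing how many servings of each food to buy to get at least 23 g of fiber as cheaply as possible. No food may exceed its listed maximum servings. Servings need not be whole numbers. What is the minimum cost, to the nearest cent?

$4.88

Cost per g of fiber: orange $0.0875, strawberries $0.2375, avocado $0.2389, bell pepper $0.5000, spinach $0.5750.
Take 1 serving of orange: +4.0 g fiber for $0.35 (total $0.35, still need 19.0 g).
Take 1 serving of strawberries: +4.0 g fiber for $0.95 (total $1.30, still need 15.0 g).
Take 1.667 servings of avocado: +15.0 g fiber for $3.58 (total $4.88, still need 0.0 g).
Greedy by cheapest-per-g is optimal for a single linear constraint, so the minimum cost is $4.88.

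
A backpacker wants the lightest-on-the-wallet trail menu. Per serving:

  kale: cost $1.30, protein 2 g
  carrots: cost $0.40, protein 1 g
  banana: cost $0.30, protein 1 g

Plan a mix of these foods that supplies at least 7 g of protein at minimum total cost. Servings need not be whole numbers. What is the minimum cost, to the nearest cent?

Cost per g of protein: banana $0.3000, carrots $0.4000, kale $0.6500.
With no serving limits, use only banana: 7 g / 1 g = 7 servings × $0.30 = $2.10.

$2.10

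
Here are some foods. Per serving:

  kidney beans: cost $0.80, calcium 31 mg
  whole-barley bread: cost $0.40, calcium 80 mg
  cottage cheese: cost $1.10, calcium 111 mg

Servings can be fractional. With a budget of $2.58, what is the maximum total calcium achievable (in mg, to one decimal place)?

516.0 mg

Calcium per dollar: whole-barley bread 200, cottage cheese 100.9, kidney beans 38.75.
With no serving limits, spend the whole cost allowance on whole-barley bread: $2.58 / $0.40 × 80 mg = 516.0 mg.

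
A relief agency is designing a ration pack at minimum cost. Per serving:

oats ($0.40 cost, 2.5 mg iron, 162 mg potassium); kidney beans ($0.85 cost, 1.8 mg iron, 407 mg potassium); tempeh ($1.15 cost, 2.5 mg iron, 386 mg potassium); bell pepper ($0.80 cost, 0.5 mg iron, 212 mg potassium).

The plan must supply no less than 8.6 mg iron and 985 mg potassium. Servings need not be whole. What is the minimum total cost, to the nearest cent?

Check every corner: each single food scaled to meet both minima, and each pair solved so both constraints bind.
oats only: max(8.6/2.5, 985/162) = 6.08 servings → $2.43.
kidney beans only: max(8.6/1.8, 985/407) = 4.778 servings → $4.06.
tempeh only: max(8.6/2.5, 985/386) = 3.44 servings → $3.96.
bell pepper only: max(8.6/0.5, 985/212) = 17.2 servings → $13.76.
oats + kidney beans with both tight: 2.379 servings and 1.473 servings → $2.20.
oats + tempeh with both tight: 1.531 servings and 1.909 servings → $2.81.
oats + bell pepper with both tight: 2.964 servings and 2.382 servings → $3.09.
kidney beans + tempeh with both targets exact would need a negative amount; discard.
kidney beans + bell pepper: the both-tight solution has a negative serving — not a feasible corner.
tempeh + bell pepper with both targets exact would need a negative amount; discard.
The minimum over all feasible corners is $2.20.

$2.20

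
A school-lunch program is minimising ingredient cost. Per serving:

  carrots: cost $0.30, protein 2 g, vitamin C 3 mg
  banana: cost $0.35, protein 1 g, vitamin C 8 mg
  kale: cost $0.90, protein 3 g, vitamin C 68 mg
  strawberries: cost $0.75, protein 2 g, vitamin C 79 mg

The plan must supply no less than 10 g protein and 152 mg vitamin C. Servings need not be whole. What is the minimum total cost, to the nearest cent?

For a min-cost LP with two ≥-constraints, a basic feasible solution has at most two positive variables.
carrots only: max(10/2, 152/3) = 50.67 servings → $15.20.
banana only: max(10/1, 152/8) = 19 servings → $6.65.
kale only: max(10/3, 152/68) = 3.333 servings → $3.00.
strawberries only: max(10/2, 152/79) = 5 servings → $3.75.
carrots + banana: intersection lies outside the first quadrant.
carrots + kale with both tight: 1.764 servings and 2.157 servings → $2.47.
carrots + strawberries with both tight: 3.197 servings and 1.803 servings → $2.31.
banana + kale with both tight: 5.091 servings and 1.636 servings → $3.25.
banana + strawberries with both tight: 7.714 servings and 1.143 servings → $3.56.
kale + strawberries: the both-tight solution has a negative serving — not a feasible corner.
Cheapest feasible corner: $2.31.

$2.31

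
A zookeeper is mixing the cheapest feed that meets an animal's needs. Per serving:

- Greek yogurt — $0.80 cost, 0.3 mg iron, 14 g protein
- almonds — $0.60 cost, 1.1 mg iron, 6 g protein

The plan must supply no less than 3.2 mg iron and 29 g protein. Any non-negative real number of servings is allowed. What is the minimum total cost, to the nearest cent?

With two linear requirements the optimum uses one or two foods; enumerate the corners.
Greek yogurt only: max(3.2/0.3, 29/14) = 10.67 servings → $8.53.
almonds only: max(3.2/1.1, 29/6) = 4.833 servings → $2.90.
Greek yogurt + almonds with both tight: 0.9338 servings and 2.654 servings → $2.34.
So the least-cost plan costs $2.34.

$2.34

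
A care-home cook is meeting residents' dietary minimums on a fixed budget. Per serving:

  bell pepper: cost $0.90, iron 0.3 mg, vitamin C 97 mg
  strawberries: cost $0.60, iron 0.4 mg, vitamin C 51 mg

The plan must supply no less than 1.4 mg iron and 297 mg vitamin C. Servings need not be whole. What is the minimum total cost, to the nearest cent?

$3.01

Two binding constraints pin down two serving amounts, so the optimal mix uses at most two foods. The candidates are each food alone (scaled to the tighter of iron/vitamin C) and each pair with both constraints tight.
bell pepper only: max(1.4/0.3, 297/97) = 4.667 servings → $4.20.
strawberries only: max(1.4/0.4, 297/51) = 5.824 servings → $3.49.
bell pepper + strawberries with both tight: 2.017 servings and 1.987 servings → $3.01.
So the least-cost plan costs $3.01.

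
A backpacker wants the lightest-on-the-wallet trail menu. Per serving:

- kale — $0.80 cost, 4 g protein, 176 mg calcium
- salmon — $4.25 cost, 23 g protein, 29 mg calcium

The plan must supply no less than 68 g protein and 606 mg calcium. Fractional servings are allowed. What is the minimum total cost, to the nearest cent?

For a min-cost LP with two ≥-constraints, a basic feasible solution has at most two positive variables.
kale only: max(68/4, 606/176) = 17 servings → $13.60.
salmon only: max(68/23, 606/29) = 20.9 servings → $88.81.
kale + salmon with both tight: 3.043 servings and 2.427 servings → $12.75.
So the least-cost plan costs $12.75.

$12.75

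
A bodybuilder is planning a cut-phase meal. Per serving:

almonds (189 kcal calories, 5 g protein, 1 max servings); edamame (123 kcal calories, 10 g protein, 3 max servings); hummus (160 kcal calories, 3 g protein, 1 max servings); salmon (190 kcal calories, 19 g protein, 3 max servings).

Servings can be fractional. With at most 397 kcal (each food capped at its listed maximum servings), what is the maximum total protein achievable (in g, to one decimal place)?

39.7 g

Protein per kcal: salmon 0.1, edamame 0.0813, almonds 0.02646, hummus 0.01875.
Take 2.089 servings of salmon: uses 397 kcal, +39.7 g protein (running total 39.7 g).
Filling greedily by protein-per-kcal is optimal for one linear limit, giving 39.7 g.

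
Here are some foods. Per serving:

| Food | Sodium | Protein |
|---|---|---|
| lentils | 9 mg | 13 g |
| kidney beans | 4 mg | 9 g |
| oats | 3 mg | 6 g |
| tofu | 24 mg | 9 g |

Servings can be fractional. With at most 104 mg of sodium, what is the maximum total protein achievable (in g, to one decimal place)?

Protein per mg sodium: kidney beans 2.25, oats 2, lentils 1.444, tofu 0.375.
With no serving limits, spend the whole sodium allowance on kidney beans: 104 mg / 4 mg × 9 g = 234.0 g.

234.0 g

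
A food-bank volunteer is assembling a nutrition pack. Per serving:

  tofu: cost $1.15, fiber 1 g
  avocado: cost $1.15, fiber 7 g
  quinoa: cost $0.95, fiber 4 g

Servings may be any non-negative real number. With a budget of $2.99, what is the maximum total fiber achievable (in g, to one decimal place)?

18.2 g

Fiber per dollar: avocado 6.087, quinoa 4.211, tofu 0.8696.
With no serving limits, spend the whole cost allowance on avocado: $2.99 / $1.15 × 7 g = 18.2 g.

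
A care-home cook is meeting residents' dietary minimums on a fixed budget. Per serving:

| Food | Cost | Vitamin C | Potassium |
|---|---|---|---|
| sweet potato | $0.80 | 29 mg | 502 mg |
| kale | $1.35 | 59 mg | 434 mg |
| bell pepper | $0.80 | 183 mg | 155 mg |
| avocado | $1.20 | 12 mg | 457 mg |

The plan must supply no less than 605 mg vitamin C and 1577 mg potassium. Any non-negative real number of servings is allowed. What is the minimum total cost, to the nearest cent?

sweet potato only: max(605/29, 1577/502) = 20.86 servings → $16.69.
kale only: max(605/59, 1577/434) = 10.25 servings → $13.84.
bell pepper only: max(605/183, 1577/155) = 10.17 servings → $8.14.
avocado only: max(605/12, 1577/457) = 50.42 servings → $60.50.
sweet potato + kale: intersection lies outside the first quadrant.
sweet potato + bell pepper with both tight: 2.23 servings and 2.953 servings → $4.15.
sweet potato + avocado: the both-tight solution has a negative serving — not a feasible corner.
kale + bell pepper with both tight: 2.772 servings and 2.412 servings → $5.67.
kale + avocado with both targets exact would need a negative amount; discard.
bell pepper + avocado with both tight: 3.15 servings and 2.382 servings → $5.38.
So the least-cost plan costs $4.15.

$4.15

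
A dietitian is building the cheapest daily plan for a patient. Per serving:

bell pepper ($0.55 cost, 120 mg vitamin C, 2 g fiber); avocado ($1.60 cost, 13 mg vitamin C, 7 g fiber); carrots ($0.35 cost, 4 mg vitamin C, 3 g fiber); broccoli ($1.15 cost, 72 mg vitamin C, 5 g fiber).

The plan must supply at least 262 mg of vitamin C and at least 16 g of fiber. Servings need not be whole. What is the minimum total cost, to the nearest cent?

bell pepper only: max(262/120, 16/2) = 8 servings → $4.40.
avocado only: max(262/13, 16/7) = 20.15 servings → $32.25.
carrots only: max(262/4, 16/3) = 65.5 servings → $22.93.
broccoli only: max(262/72, 16/5) = 3.639 servings → $4.18.
bell pepper + avocado with both tight: 1.998 servings and 1.715 servings → $3.84.
bell pepper + carrots with both tight: 2.051 servings and 3.966 servings → $2.52.
bell pepper + broccoli with both tight: 0.3465 servings and 3.061 servings → $3.71.
avocado + carrots: intersection lies outside the first quadrant.
avocado + broccoli: intersection lies outside the first quadrant.
carrots + broccoli: intersection lies outside the first quadrant.
Cheapest feasible corner: $2.52.

$2.52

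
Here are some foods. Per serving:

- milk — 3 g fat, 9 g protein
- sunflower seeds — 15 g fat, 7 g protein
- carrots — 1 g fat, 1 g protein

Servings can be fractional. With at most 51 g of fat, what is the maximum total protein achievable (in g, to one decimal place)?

153.0 g

Protein per g fat: milk 3, carrots 1, sunflower seeds 0.4667.
With no serving limits, spend the whole fat allowance on milk: 51 g / 3 g × 9 g = 153.0 g.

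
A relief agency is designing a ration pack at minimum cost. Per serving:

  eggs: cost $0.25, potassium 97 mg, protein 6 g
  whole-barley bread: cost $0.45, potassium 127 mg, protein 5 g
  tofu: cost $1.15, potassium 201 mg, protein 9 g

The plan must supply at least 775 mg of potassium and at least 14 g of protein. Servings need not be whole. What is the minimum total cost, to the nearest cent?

Check every corner: each single food scaled to meet both minima, and each pair solved so both constraints bind.
eggs only: max(775/97, 14/6) = 7.99 servings → $2.00.
whole-barley bread only: max(775/127, 14/5) = 6.102 servings → $2.75.
tofu only: max(775/201, 14/9) = 3.856 servings → $4.43.
eggs + whole-barley bread: intersection lies outside the first quadrant.
eggs + tofu: intersection lies outside the first quadrant.
whole-barley bread + tofu with both targets exact would need a negative amount; discard.
So the least-cost plan costs $2.00.

$2.00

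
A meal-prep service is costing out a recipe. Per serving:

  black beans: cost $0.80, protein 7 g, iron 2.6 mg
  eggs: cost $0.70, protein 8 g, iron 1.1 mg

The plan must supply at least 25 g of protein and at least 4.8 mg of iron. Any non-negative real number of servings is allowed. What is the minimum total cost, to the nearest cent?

$2.34

A basic optimal solution has at most two foods positive. Try each food alone and each pair with both targets met exactly.
black beans only: max(25/7, 4.8/2.6) = 3.571 servings → $2.86.
eggs only: max(25/8, 4.8/1.1) = 4.364 servings → $3.05.
black beans + eggs with both tight: 0.8321 servings and 2.397 servings → $2.34.
So the least-cost plan costs $2.34.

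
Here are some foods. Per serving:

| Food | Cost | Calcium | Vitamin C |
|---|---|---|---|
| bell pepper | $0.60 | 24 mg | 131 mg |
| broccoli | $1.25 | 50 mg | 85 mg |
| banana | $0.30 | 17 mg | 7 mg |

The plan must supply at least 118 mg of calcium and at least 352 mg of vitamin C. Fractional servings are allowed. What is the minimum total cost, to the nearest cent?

$2.52

Two binding constraints pin down two serving amounts, so the optimal mix uses at most two foods. The candidates are each food alone (scaled to the tighter of calcium/vitamin C) and each pair with both constraints tight.
bell pepper only: max(118/24, 352/131) = 4.917 servings → $2.95.
broccoli only: max(118/50, 352/85) = 4.141 servings → $5.18.
banana only: max(118/17, 352/7) = 50.29 servings → $15.09.
bell pepper + broccoli with both tight: 1.678 servings and 1.554 servings → $2.95.
bell pepper + banana with both tight: 2.505 servings and 3.405 servings → $2.52.
broccoli + banana: intersection lies outside the first quadrant.
The minimum over all feasible corners is $2.52.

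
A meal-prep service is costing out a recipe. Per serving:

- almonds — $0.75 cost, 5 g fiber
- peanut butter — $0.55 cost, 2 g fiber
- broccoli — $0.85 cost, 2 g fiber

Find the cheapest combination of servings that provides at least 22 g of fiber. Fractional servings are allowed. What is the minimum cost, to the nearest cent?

Cost per g of fiber: almonds $0.1500, peanut butter $0.2750, broccoli $0.4250.
With no serving limits, use only almonds: 22 g / 5 g = 4.4 servings × $0.75 = $3.30.

$3.30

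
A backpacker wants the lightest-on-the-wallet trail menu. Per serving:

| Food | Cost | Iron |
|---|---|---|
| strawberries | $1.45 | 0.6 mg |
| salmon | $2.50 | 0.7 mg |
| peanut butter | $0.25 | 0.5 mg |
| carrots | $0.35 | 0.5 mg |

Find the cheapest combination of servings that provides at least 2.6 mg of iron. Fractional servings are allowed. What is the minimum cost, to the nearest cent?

Cost per mg of iron: peanut butter $0.5000, carrots $0.7000, strawberries $2.4167, salmon $3.5714.
With no serving limits, use only peanut butter: 2.6 mg / 0.5 mg = 5.2 servings × $0.25 = $1.30.

$1.30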